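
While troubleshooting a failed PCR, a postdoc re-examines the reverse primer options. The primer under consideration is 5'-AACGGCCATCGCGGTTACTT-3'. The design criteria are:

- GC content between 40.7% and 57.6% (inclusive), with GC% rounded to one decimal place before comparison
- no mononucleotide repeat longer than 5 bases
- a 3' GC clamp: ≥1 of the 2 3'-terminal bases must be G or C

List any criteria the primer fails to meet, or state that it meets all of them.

Base counts: A=4, T=5, G=5, C=6 (length 20).
GC content: GC 11/20 = 55.0% ✓
homopolymer run: longest run = 2 ✓
GC clamp: 3' end TT has 0 G/C, need ≥1 ✗

Fails: GC clamp.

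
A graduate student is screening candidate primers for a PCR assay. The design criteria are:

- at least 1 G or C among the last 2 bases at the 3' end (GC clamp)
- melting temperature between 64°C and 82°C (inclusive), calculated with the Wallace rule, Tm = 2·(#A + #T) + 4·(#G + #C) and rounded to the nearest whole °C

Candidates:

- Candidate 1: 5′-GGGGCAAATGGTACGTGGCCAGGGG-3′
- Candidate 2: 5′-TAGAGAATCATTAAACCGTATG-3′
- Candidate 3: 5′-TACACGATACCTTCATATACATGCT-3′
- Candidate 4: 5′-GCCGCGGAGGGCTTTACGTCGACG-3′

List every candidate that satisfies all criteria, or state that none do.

Candidate 1 (25 nt, A=5 T=3 G=13 C=4): 3' end GG has 2 G/C ✓; Tm = 2·8 + 4·17 = 84°C, outside 64–82°C ✗ — fails.
Candidate 2 (22 nt, A=9 T=6 G=4 C=3): 3' end TG has 1 G/C ✓; Tm = 2·15 + 4·7 = 58°C, outside 64–82°C ✗ — fails.
Candidate 3 (25 nt, A=8 T=8 G=2 C=7): 3' end CT has 1 G/C ✓; Tm = 2·16 + 4·9 = 68°C ✓ — passes.
Candidate 4 (24 nt, A=3 T=4 G=10 C=7): 3' end CG has 2 G/C ✓; Tm = 2·7 + 4·17 = 82°C ✓ — passes.

Candidate 3 and Candidate 4.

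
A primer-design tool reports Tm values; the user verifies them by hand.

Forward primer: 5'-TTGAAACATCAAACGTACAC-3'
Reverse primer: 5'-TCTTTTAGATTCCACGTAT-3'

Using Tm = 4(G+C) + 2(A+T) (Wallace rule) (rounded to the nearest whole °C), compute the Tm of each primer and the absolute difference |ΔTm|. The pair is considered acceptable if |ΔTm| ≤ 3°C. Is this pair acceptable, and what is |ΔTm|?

Forward: A=9 T=4 G=2 C=5 → Tm = 2·13 + 4·7 = 54°C.
Reverse: A=4 T=9 G=2 C=4 → Tm = 2·13 + 4·6 = 50°C.
|ΔTm| = |54 − 50| = 4°C, > 3°C.

|ΔTm| = 4°C; the pair is not acceptable.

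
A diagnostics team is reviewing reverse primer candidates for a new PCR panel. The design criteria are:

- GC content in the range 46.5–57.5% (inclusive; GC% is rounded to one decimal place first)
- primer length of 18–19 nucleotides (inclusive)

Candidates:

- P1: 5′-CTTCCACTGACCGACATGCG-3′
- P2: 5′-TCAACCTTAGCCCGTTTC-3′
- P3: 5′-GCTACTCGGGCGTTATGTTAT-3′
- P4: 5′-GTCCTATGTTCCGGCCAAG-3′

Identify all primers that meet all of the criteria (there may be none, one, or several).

P2 only.

P1 (20 nt, A=4 T=4 G=4 C=8): GC 12/20 = 60.0%, outside 46.5–57.5% ✗; length 20, outside 18–19 ✗ — fails.
P2 (18 nt, A=3 T=6 G=2 C=7): GC 9/18 = 50.0% ✓; length 18 ✓ — passes.
P3 (21 nt, A=3 T=8 G=6 C=4): GC 10/21 = 47.6% ✓; length 21, outside 18–19 ✗ — fails.
P4 (19 nt, A=3 T=5 G=5 C=6): GC 11/19 = 57.9%, outside 46.5–57.5% ✗; length 19 ✓ — fails.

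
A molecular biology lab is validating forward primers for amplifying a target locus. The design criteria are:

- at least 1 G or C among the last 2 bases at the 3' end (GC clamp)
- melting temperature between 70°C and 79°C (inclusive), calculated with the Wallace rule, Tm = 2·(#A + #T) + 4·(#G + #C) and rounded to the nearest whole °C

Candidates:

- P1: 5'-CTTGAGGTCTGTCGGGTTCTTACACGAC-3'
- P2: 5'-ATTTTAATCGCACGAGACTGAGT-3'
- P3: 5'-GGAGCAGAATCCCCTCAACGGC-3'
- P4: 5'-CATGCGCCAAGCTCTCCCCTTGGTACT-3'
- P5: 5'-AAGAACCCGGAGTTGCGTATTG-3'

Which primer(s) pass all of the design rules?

P1 (28 nt, A=4 T=9 G=8 C=7): 3' end AC has 1 G/C ✓; Tm = 2·13 + 4·15 = 86°C, outside 70–79°C ✗ — fails.
P2 (23 nt, A=7 T=7 G=5 C=4): 3' end GT has 1 G/C ✓; Tm = 2·14 + 4·9 = 64°C, outside 70–79°C ✗ — fails.
P3 (22 nt, A=6 T=2 G=6 C=8): 3' end GC has 2 G/C ✓; Tm = 2·8 + 4·14 = 72°C ✓ — passes.
P4 (27 nt, A=4 T=7 G=5 C=11): 3' end CT has 1 G/C ✓; Tm = 2·11 + 4·16 = 86°C, outside 70–79°C ✗ — fails.
P5 (22 nt, A=6 T=5 G=7 C=4): 3' end TG has 1 G/C ✓; Tm = 2·11 + 4·11 = 66°C, outside 70–79°C ✗ — fails.

P3 only.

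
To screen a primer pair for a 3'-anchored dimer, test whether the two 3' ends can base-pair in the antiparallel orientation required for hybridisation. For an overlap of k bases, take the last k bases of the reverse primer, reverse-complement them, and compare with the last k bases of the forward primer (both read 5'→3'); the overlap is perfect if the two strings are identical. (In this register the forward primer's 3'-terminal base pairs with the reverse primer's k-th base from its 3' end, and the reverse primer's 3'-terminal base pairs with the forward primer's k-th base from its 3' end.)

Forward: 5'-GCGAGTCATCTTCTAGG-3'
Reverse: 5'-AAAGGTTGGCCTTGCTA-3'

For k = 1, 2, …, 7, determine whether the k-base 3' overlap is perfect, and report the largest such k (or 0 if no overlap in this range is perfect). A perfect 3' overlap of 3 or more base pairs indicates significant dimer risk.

Last 7 bases (5'→3') — forward …TTCTAGG, reverse …CTTGCTA.
Reverse complement of the reverse primer's last 7 bases: TAGCAAG; its first k bases are the reverse complement of the reverse primer's last k bases, so a perfect k-base overlap needs the forward primer's last k bases to equal them.
Comparing (forward last k vs required): k=1: G vs T ✗; k=2: GG vs TA ✗; k=3: AGG vs TAG ✗; k=4: TAGG vs TAGC ✗; k=5: CTAGG vs TAGCA ✗; k=6: TCTAGG vs TAGCAA ✗; k=7: TTCTAGG vs TAGCAAG ✗.
No overlap length from 1 to 7 is perfect, so the longest perfect 3' overlap is 0.

Longest perfect overlap: 0 complementary base pairs; below the dimer-risk threshold (threshold 3).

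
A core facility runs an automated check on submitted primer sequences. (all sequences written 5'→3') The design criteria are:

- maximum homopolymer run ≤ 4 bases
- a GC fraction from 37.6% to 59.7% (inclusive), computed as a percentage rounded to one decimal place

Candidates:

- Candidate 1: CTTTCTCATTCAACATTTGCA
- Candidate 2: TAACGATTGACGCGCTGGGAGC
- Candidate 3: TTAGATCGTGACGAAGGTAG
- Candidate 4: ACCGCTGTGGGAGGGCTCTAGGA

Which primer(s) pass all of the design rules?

Candidate 2 and Candidate 3.

Candidate 1 (21 nt, A=5 T=9 G=1 C=6): longest run = 3 ✓; GC 7/21 = 33.3%, outside 37.6–59.7% ✗ — fails.
Candidate 2 (22 nt, A=5 T=4 G=8 C=5): longest run = 3 ✓; GC 13/22 = 59.1% ✓ — passes.
Candidate 3 (20 nt, A=6 T=5 G=7 C=2): longest run = 2 ✓; GC 9/20 = 45.0% ✓ — passes.
Candidate 4 (23 nt, A=4 T=4 G=10 C=5): longest run = 3 ✓; GC 15/23 = 65.2%, outside 37.6–59.7% ✗ — fails.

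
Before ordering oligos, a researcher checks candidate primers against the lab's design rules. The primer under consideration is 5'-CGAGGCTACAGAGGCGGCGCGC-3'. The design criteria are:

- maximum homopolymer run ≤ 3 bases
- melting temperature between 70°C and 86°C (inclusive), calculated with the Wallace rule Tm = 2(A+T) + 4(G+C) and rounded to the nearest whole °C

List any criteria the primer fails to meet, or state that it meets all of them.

Base counts: A=4, T=1, G=10, C=7 (length 22).
homopolymer run: longest run = 2 ✓
Tm: Tm = 2·5 + 4·17 = 78°C ✓

Meets all criteria.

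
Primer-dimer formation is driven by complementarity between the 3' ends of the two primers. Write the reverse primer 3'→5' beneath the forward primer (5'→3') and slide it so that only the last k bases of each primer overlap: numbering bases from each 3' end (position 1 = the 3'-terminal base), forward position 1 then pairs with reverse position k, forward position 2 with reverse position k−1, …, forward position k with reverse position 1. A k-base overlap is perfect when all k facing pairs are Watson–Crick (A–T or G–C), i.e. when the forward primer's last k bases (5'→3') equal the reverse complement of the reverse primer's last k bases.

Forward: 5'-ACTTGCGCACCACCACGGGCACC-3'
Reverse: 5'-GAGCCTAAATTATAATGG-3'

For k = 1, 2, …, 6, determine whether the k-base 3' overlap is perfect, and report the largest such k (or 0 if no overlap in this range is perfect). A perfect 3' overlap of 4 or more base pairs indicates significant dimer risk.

Last 6 bases (5'→3') — forward …GGCACC, reverse …TAATGG.
Reverse complement of the reverse primer's last 6 bases: CCATTA; its first k bases are the reverse complement of the reverse primer's last k bases, so a perfect k-base overlap needs the forward primer's last k bases to equal them.
Comparing (forward last k vs required): k=1: C vs C ✓; k=2: CC vs CC ✓; k=3: ACC vs CCA ✗; k=4: CACC vs CCAT ✗; k=5: GCACC vs CCATT ✗; k=6: GGCACC vs CCATTA ✗.
Perfect overlaps at k = 1, 2; the largest is 2.

Longest perfect overlap: 2 complementary base pairs; below the dimer-risk threshold (threshold 4).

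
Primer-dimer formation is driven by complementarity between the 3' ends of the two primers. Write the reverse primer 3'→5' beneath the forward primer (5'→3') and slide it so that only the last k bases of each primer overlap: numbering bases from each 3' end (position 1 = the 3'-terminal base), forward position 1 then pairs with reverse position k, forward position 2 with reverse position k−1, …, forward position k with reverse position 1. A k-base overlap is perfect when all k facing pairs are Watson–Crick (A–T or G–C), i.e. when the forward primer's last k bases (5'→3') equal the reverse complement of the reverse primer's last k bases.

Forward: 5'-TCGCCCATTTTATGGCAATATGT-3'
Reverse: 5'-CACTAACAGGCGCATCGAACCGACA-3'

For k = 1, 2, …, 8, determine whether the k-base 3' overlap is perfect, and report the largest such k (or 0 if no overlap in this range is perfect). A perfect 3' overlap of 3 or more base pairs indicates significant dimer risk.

Longest perfect overlap: 3 complementary base pairs; significant dimer risk (threshold 3).

Last 8 bases (5'→3') — forward …CAATATGT, reverse …AACCGACA.
Reverse complement of the reverse primer's last 8 bases: TGTCGGTT; its first k bases are the reverse complement of the reverse primer's last k bases, so a perfect k-base overlap needs the forward primer's last k bases to equal them.
Comparing (forward last k vs required): k=1: T vs T ✓; k=2: GT vs TG ✗; k=3: TGT vs TGT ✓; k=4: ATGT vs TGTC ✗; k=5: TATGT vs TGTCG ✗; k=6: ATATGT vs TGTCGG ✗; k=7: AATATGT vs TGTCGGT ✗; k=8: CAATATGT vs TGTCGGTT ✗.
Perfect overlaps at k = 1, 3; the largest is 3.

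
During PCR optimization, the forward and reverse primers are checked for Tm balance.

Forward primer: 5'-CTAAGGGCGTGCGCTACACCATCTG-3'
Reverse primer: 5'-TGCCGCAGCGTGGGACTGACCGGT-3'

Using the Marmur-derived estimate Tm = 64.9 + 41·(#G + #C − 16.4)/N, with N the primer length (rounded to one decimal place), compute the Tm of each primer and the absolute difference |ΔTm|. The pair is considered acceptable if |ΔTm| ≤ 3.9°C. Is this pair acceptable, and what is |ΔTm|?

Forward: G+C = 15, N = 25 → Tm = 64.9 + 41·(15 − 16.4)/25 = 62.6°C.
Reverse: G+C = 17, N = 24 → Tm = 64.9 + 41·(17 − 16.4)/24 = 65.9°C.
|ΔTm| = |62.6 − 65.9| = 3.3°C, ≤ 3.9°C.

|ΔTm| = 3.3°C; the pair is acceptable.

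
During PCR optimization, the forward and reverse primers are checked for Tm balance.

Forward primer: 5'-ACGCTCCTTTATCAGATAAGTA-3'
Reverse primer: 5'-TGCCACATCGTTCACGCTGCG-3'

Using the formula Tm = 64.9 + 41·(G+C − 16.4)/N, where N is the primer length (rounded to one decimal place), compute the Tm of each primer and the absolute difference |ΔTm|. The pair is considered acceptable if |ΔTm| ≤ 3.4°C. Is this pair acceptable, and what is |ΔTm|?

Forward: G+C = 8, N = 22 → Tm = 64.9 + 41·(8 − 16.4)/22 = 49.2°C.
Reverse: G+C = 13, N = 21 → Tm = 64.9 + 41·(13 − 16.4)/21 = 58.3°C.
|ΔTm| = |49.2 − 58.3| = 9.1°C, > 3.4°C.

|ΔTm| = 9.1°C; the pair is not acceptable.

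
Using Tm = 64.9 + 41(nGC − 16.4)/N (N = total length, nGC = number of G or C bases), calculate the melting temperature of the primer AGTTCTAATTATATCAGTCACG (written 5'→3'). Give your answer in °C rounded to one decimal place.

Base counts: A=7, T=8, G=3, C=4; G+C = 7, N = 22.
Tm = 64.9 + 41·(7 − 16.4)/22 = 64.9 + -385.40/22 = 47.4°C.

47.4°C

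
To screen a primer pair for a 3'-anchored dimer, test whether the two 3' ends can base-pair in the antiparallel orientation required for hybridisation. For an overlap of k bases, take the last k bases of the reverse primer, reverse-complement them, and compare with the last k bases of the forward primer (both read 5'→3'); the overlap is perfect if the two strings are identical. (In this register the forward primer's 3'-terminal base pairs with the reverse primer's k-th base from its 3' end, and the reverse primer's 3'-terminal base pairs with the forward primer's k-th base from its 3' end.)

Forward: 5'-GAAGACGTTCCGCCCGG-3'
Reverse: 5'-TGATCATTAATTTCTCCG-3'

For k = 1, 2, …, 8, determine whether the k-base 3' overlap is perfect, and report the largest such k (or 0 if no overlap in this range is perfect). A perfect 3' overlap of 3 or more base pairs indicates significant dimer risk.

Longest perfect overlap: 3 complementary base pairs; significant dimer risk (threshold 3).

Last 8 bases (5'→3') — forward …CCGCCCGG, reverse …TTTCTCCG.
Reverse complement of the reverse primer's last 8 bases: CGGAGAAA; its first k bases are the reverse complement of the reverse primer's last k bases, so a perfect k-base overlap needs the forward primer's last k bases to equal them.
Comparing (forward last k vs required): k=1: G vs C ✗; k=2: GG vs CG ✗; k=3: CGG vs CGG ✓; k=4: CCGG vs CGGA ✗; k=5: CCCGG vs CGGAG ✗; k=6: GCCCGG vs CGGAGA ✗; k=7: CGCCCGG vs CGGAGAA ✗; k=8: CCGCCCGG vs CGGAGAAA ✗.
Only k = 3 is perfect, so the longest perfect 3' overlap is 3.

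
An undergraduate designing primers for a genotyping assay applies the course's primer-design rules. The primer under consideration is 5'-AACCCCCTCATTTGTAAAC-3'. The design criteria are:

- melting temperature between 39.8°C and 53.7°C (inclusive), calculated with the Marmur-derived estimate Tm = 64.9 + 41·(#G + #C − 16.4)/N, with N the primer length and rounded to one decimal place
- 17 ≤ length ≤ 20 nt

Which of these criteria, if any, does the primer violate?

Meets all criteria.

Base counts: A=6, T=5, G=1, C=7 (length 19).
Tm: Tm = 64.9 + 41·(8 − 16.4)/19 = 46.8°C ✓
length: length 19 ✓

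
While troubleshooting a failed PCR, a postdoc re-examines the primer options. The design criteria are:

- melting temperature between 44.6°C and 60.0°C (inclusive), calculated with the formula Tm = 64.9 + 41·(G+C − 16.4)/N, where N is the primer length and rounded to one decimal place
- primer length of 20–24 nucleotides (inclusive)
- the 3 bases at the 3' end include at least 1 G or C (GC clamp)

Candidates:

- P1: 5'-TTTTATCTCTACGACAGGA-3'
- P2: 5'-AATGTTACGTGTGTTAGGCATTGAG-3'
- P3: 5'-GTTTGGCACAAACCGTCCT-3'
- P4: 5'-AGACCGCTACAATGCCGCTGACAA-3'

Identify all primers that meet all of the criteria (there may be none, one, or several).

P1 (19 nt, A=5 T=7 G=3 C=4): Tm = 64.9 + 41·(7 − 16.4)/19 = 44.6°C ✓; length 19, outside 20–24 ✗; 3' end GGA has 2 G/C ✓ — fails.
P2 (25 nt, A=6 T=9 G=8 C=2): Tm = 64.9 + 41·(10 − 16.4)/25 = 54.4°C ✓; length 25, outside 20–24 ✗; 3' end GAG has 2 G/C ✓ — fails.
P3 (19 nt, A=4 T=5 G=4 C=6): Tm = 64.9 + 41·(10 − 16.4)/19 = 51.1°C ✓; length 19, outside 20–24 ✗; 3' end CCT has 2 G/C ✓ — fails.
P4 (24 nt, A=8 T=3 G=5 C=8): Tm = 64.9 + 41·(13 − 16.4)/24 = 59.1°C ✓; length 24 ✓; 3' end CAA has 1 G/C ✓ — passes.

P4 only.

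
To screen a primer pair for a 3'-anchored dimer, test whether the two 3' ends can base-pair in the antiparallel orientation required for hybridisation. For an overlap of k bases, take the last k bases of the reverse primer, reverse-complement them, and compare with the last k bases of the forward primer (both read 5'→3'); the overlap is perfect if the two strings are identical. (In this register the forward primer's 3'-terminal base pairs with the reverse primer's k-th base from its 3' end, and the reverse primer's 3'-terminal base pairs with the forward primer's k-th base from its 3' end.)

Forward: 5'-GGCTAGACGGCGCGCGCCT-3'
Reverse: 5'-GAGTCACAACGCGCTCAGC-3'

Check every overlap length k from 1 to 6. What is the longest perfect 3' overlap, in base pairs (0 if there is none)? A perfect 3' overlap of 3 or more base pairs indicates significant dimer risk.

Longest perfect overlap: 0 complementary base pairs; below the dimer-risk threshold (threshold 3).

Last 6 bases (5'→3') — forward …GCGCCT, reverse …CTCAGC.
Reverse complement of the reverse primer's last 6 bases: GCTGAG; its first k bases are the reverse complement of the reverse primer's last k bases, so a perfect k-base overlap needs the forward primer's last k bases to equal them.
Comparing (forward last k vs required): k=1: T vs G ✗; k=2: CT vs GC ✗; k=3: CCT vs GCT ✗; k=4: GCCT vs GCTG ✗; k=5: CGCCT vs GCTGA ✗; k=6: GCGCCT vs GCTGAG ✗.
No overlap length from 1 to 6 is perfect, so the longest perfect 3' overlap is 0.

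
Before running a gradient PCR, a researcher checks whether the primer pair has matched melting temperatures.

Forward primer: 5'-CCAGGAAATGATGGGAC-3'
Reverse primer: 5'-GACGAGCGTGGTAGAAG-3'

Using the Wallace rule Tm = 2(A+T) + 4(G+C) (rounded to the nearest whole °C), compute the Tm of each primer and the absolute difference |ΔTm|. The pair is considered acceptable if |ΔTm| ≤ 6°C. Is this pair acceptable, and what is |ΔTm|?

|ΔTm| = 2°C; the pair is acceptable.

Forward: A=6 T=2 G=6 C=3 → Tm = 2·8 + 4·9 = 52°C.
Reverse: A=5 T=2 G=8 C=2 → Tm = 2·7 + 4·10 = 54°C.
|ΔTm| = |52 − 54| = 2°C, ≤ 6°C.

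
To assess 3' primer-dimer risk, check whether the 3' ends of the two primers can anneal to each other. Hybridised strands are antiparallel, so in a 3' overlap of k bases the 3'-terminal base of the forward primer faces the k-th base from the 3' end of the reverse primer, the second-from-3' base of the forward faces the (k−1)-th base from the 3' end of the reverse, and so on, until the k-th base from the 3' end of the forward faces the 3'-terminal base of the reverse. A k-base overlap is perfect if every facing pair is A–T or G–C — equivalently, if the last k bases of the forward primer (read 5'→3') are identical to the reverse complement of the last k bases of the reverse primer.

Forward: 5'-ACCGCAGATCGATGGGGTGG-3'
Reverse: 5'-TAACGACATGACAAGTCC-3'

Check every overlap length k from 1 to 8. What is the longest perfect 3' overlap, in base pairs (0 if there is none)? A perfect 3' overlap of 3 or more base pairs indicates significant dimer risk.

Longest perfect overlap: 2 complementary base pairs; below the dimer-risk threshold (threshold 3).

Last 8 bases (5'→3') — forward …TGGGGTGG, reverse …ACAAGTCC.
Reverse complement of the reverse primer's last 8 bases: GGACTTGT; its first k bases are the reverse complement of the reverse primer's last k bases, so a perfect k-base overlap needs the forward primer's last k bases to equal them.
Comparing (forward last k vs required): k=1: G vs G ✓; k=2: GG vs GG ✓; k=3: TGG vs GGA ✗; k=4: GTGG vs GGAC ✗; k=5: GGTGG vs GGACT ✗; k=6: GGGTGG vs GGACTT ✗; k=7: GGGGTGG vs GGACTTG ✗; k=8: TGGGGTGG vs GGACTTGT ✗.
Perfect overlaps at k = 1, 2; the largest is 2.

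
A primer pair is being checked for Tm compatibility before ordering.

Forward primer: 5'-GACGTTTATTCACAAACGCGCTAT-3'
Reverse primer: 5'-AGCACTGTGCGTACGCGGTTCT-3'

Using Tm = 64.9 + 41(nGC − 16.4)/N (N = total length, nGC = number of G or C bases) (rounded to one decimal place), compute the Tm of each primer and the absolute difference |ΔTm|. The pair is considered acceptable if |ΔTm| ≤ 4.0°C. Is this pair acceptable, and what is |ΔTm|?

|ΔTm| = 4.6°C; the pair is not acceptable.

Forward: G+C = 10, N = 24 → Tm = 64.9 + 41·(10 − 16.4)/24 = 54.0°C.
Reverse: G+C = 13, N = 22 → Tm = 64.9 + 41·(13 − 16.4)/22 = 58.6°C.
|ΔTm| = |54.0 − 58.6| = 4.6°C, > 4.0°C.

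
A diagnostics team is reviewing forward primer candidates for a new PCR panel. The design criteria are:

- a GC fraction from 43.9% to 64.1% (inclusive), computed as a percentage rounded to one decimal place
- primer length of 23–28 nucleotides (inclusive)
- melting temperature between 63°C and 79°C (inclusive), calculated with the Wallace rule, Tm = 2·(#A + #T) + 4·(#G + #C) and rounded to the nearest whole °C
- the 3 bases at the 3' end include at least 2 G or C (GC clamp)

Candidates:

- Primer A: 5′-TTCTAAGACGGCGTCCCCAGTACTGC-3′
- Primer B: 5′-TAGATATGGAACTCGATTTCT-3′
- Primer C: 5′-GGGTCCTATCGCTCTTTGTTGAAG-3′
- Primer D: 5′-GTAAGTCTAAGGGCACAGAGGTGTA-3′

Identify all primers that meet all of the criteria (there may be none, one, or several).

None of the candidates satisfy all criteria.

Primer A (26 nt, A=5 T=6 G=6 C=9): GC 15/26 = 57.7% ✓; length 26 ✓; Tm = 2·11 + 4·15 = 82°C, outside 63–79°C ✗; 3' end TGC has 2 G/C ✓ — fails.
Primer B (21 nt, A=6 T=8 G=4 C=3): GC 7/21 = 33.3%, outside 43.9–64.1% ✗; length 21, outside 23–28 ✗; Tm = 2·14 + 4·7 = 56°C, outside 63–79°C ✗; 3' end TCT has 1 G/C, need ≥2 ✗ — fails.
Primer C (24 nt, A=3 T=9 G=7 C=5): GC 12/24 = 50.0% ✓; length 24 ✓; Tm = 2·12 + 4·12 = 72°C ✓; 3' end AAG has 1 G/C, need ≥2 ✗ — fails.
Primer D (25 nt, A=8 T=5 G=9 C=3): GC 12/25 = 48.0% ✓; length 25 ✓; Tm = 2·13 + 4·12 = 74°C ✓; 3' end GTA has 1 G/C, need ≥2 ✗ — fails.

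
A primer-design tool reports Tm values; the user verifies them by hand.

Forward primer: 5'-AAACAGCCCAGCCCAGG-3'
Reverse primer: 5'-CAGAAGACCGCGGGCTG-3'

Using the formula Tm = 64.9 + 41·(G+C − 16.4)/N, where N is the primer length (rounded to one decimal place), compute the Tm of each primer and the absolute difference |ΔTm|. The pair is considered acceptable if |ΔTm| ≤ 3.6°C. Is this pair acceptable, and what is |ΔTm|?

|ΔTm| = 2.4°C; the pair is acceptable.

Forward: G+C = 11, N = 17 → Tm = 64.9 + 41·(11 − 16.4)/17 = 51.9°C.
Reverse: G+C = 12, N = 17 → Tm = 64.9 + 41·(12 − 16.4)/17 = 54.3°C.
|ΔTm| = |51.9 − 54.3| = 2.4°C, ≤ 3.6°C.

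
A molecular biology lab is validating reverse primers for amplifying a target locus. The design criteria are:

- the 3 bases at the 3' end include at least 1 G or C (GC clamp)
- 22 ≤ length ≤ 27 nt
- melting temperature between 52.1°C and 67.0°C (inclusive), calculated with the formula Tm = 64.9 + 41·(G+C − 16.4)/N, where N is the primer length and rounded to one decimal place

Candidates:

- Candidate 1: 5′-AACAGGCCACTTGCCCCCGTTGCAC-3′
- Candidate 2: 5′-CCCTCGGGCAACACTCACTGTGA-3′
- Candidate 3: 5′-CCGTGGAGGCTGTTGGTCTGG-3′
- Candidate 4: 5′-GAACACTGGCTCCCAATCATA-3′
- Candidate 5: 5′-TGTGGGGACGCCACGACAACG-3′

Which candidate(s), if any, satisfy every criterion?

Candidate 1 (25 nt, A=5 T=4 G=5 C=11): 3' end CAC has 2 G/C ✓; length 25 ✓; Tm = 64.9 + 41·(16 − 16.4)/25 = 64.2°C ✓ — passes.
Candidate 2 (23 nt, A=5 T=4 G=5 C=9): 3' end TGA has 1 G/C ✓; length 23 ✓; Tm = 64.9 + 41·(14 − 16.4)/23 = 60.6°C ✓ — passes.
Candidate 3 (21 nt, A=1 T=6 G=10 C=4): 3' end TGG has 2 G/C ✓; length 21, outside 22–27 ✗; Tm = 64.9 + 41·(14 − 16.4)/21 = 60.2°C ✓ — fails.
Candidate 4 (21 nt, A=7 T=4 G=3 C=7): 3' end ATA has 0 G/C, need ≥1 ✗; length 21, outside 22–27 ✗; Tm = 64.9 + 41·(10 − 16.4)/21 = 52.4°C ✓ — fails.
Candidate 5 (21 nt, A=5 T=2 G=8 C=6): 3' end ACG has 2 G/C ✓; length 21, outside 22–27 ✗; Tm = 64.9 + 41·(14 − 16.4)/21 = 60.2°C ✓ — fails.

Candidate 1 and Candidate 2.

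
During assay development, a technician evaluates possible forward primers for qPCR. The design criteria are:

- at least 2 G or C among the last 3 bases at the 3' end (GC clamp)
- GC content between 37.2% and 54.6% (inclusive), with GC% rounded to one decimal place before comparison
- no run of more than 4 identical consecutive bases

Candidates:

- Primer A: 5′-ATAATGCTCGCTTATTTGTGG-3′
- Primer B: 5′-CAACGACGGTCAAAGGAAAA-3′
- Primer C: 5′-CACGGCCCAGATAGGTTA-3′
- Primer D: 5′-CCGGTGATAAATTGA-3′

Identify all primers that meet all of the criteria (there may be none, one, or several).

Primer A only.

Primer A (21 nt, A=4 T=9 G=5 C=3): 3' end TGG has 2 G/C ✓; GC 8/21 = 38.1% ✓; longest run = 3 ✓ — passes.
Primer B (20 nt, A=10 T=1 G=5 C=4): 3' end AAA has 0 G/C, need ≥2 ✗; GC 9/20 = 45.0% ✓; longest run = 4 ✓ — fails.
Primer C (18 nt, A=5 T=3 G=5 C=5): 3' end TTA has 0 G/C, need ≥2 ✗; GC 10/18 = 55.6%, outside 37.2–54.6% ✗; longest run = 3 ✓ — fails.
Primer D (15 nt, A=5 T=4 G=4 C=2): 3' end TGA has 1 G/C, need ≥2 ✗; GC 6/15 = 40.0% ✓; longest run = 3 ✓ — fails.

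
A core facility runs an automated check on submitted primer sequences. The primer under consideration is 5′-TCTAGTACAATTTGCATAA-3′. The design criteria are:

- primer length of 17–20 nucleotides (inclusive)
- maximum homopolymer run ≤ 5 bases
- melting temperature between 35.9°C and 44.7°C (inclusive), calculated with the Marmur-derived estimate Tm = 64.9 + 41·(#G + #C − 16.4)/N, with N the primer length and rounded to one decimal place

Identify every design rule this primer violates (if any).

Base counts: A=7, T=7, G=2, C=3 (length 19).
length: length 19 ✓
homopolymer run: longest run = 3 ✓
Tm: Tm = 64.9 + 41·(5 − 16.4)/19 = 40.3°C ✓

Meets all criteria.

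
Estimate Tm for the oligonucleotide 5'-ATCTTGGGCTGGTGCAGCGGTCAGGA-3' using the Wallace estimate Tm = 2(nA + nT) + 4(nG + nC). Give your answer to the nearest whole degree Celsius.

84°C

Base counts: A=4, T=6, G=11, C=5 (length 26).
Tm = 2·(4+6) + 4·(11+5) = 2·10 + 4·16 = 20 + 64 = 84°C.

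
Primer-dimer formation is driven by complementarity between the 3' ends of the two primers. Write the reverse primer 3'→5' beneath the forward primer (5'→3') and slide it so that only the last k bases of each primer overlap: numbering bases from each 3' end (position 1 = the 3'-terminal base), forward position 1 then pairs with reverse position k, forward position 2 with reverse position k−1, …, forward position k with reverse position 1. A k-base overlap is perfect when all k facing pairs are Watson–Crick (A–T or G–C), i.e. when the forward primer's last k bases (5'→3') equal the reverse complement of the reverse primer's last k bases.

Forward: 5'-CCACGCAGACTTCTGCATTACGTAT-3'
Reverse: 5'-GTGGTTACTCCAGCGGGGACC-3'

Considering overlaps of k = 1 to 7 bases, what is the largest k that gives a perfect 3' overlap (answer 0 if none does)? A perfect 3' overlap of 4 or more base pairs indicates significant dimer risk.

Last 7 bases (5'→3') — forward …TACGTAT, reverse …GGGGACC.
Reverse complement of the reverse primer's last 7 bases: GGTCCCC; its first k bases are the reverse complement of the reverse primer's last k bases, so a perfect k-base overlap needs the forward primer's last k bases to equal them.
Comparing (forward last k vs required): k=1: T vs G ✗; k=2: AT vs GG ✗; k=3: TAT vs GGT ✗; k=4: GTAT vs GGTC ✗; k=5: CGTAT vs GGTCC ✗; k=6: ACGTAT vs GGTCCC ✗; k=7: TACGTAT vs GGTCCCC ✗.
No overlap length from 1 to 7 is perfect, so the longest perfect 3' overlap is 0.

Longest perfect overlap: 0 complementary base pairs; below the dimer-risk threshold (threshold 4).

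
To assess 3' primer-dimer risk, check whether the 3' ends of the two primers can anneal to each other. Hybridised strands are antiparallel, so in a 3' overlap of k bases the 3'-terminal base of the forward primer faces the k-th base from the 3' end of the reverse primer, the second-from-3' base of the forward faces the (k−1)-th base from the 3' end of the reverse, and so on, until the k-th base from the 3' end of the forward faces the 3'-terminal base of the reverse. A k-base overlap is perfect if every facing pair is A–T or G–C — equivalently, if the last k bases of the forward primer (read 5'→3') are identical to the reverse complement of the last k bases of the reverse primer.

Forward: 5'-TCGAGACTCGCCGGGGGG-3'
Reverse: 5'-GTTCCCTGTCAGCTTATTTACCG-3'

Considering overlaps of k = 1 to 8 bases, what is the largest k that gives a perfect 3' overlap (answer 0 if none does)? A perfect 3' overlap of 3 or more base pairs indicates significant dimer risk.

Last 8 bases (5'→3') — forward …CCGGGGGG, reverse …ATTTACCG.
Reverse complement of the reverse primer's last 8 bases: CGGTAAAT; its first k bases are the reverse complement of the reverse primer's last k bases, so a perfect k-base overlap needs the forward primer's last k bases to equal them.
Comparing (forward last k vs required): k=1: G vs C ✗; k=2: GG vs CG ✗; k=3: GGG vs CGG ✗; k=4: GGGG vs CGGT ✗; k=5: GGGGG vs CGGTA ✗; k=6: GGGGGG vs CGGTAA ✗; k=7: CGGGGGG vs CGGTAAA ✗; k=8: CCGGGGGG vs CGGTAAAT ✗.
No overlap length from 1 to 8 is perfect, so the longest perfect 3' overlap is 0.

Longest perfect overlap: 0 complementary base pairs; below the dimer-risk threshold (threshold 3).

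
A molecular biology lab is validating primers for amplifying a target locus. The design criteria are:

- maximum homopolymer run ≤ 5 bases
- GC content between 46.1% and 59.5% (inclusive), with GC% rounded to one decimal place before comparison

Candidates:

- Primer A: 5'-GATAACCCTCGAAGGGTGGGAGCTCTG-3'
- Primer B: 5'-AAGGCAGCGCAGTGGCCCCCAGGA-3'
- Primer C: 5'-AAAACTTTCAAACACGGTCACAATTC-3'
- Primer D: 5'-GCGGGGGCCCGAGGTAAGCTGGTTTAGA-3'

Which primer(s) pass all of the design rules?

Primer A (27 nt, A=6 T=5 G=10 C=6): longest run = 3 ✓; GC 16/27 = 59.3% ✓ — passes.
Primer B (24 nt, A=6 T=1 G=9 C=8): longest run = 5 ✓; GC 17/24 = 70.8%, outside 46.1–59.5% ✗ — fails.
Primer C (26 nt, A=11 T=6 G=2 C=7): longest run = 4 ✓; GC 9/26 = 34.6%, outside 46.1–59.5% ✗ — fails.
Primer D (28 nt, A=5 T=5 G=13 C=5): longest run = 5 ✓; GC 18/28 = 64.3%, outside 46.1–59.5% ✗ — fails.

Primer A only.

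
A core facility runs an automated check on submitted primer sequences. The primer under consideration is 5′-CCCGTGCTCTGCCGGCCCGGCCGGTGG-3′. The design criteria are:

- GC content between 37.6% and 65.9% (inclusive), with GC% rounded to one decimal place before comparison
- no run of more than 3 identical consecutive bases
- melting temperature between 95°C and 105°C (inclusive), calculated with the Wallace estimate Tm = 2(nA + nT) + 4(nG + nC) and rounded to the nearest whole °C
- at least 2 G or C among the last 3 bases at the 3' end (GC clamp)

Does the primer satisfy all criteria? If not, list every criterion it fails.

Base counts: A=0, T=4, G=11, C=12 (length 27).
GC content: GC 23/27 = 85.2%, outside 37.6–65.9% ✗
homopolymer run: longest run = 3 ✓
Tm: Tm = 2·4 + 4·23 = 100°C ✓
GC clamp: 3' end TGG has 2 G/C ✓

Fails: GC content.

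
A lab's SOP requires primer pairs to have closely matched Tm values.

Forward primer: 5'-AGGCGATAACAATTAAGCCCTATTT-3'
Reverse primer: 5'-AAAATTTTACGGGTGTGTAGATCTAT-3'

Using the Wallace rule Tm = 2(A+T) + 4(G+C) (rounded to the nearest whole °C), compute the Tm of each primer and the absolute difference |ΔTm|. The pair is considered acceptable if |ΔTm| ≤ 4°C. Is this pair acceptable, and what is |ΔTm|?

Forward: A=9 T=7 G=4 C=5 → Tm = 2·16 + 4·9 = 68°C.
Reverse: A=8 T=10 G=6 C=2 → Tm = 2·18 + 4·8 = 68°C.
|ΔTm| = |68 − 68| = 0°C, ≤ 4°C.

|ΔTm| = 0°C; the pair is acceptable.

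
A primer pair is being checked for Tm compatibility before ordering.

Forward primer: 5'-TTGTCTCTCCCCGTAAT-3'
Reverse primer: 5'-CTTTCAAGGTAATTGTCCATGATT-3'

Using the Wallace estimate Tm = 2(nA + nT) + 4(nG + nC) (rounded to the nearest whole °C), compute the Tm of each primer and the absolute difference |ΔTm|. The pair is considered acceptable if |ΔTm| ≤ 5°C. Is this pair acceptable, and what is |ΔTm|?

|ΔTm| = 14°C; the pair is not acceptable.

Forward: A=2 T=7 G=2 C=6 → Tm = 2·9 + 4·8 = 50°C.
Reverse: A=6 T=10 G=4 C=4 → Tm = 2·16 + 4·8 = 64°C.
|ΔTm| = |50 − 64| = 14°C, > 5°C.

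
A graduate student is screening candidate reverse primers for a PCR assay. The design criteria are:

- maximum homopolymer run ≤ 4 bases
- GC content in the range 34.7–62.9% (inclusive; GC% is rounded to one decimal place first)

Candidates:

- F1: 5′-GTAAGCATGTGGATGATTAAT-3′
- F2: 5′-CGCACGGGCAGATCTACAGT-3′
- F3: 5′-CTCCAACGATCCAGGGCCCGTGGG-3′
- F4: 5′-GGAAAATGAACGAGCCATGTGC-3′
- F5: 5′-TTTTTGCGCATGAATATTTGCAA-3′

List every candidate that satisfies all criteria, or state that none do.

F2 and F4.

F1 (21 nt, A=7 T=7 G=6 C=1): longest run = 2 ✓; GC 7/21 = 33.3%, outside 34.7–62.9% ✗ — fails.
F2 (20 nt, A=5 T=3 G=6 C=6): longest run = 3 ✓; GC 12/20 = 60.0% ✓ — passes.
F3 (24 nt, A=4 T=3 G=8 C=9): longest run = 3 ✓; GC 17/24 = 70.8%, outside 34.7–62.9% ✗ — fails.
F4 (22 nt, A=8 T=3 G=7 C=4): longest run = 4 ✓; GC 11/22 = 50.0% ✓ — passes.
F5 (23 nt, A=6 T=10 G=4 C=3): longest run = 5, exceeds 4 ✗; GC 7/23 = 30.4%, outside 34.7–62.9% ✗ — fails.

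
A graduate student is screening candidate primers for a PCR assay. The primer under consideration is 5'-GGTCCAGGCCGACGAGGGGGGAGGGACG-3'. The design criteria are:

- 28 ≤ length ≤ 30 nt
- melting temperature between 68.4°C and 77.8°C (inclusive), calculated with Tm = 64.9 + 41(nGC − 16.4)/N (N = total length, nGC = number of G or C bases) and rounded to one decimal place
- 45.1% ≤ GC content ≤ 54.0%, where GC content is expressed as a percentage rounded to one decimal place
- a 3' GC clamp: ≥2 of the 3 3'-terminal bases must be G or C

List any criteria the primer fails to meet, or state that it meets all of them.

Fails: GC content.

Base counts: A=5, T=1, G=16, C=6 (length 28).
length: length 28 ✓
Tm: Tm = 64.9 + 41·(22 − 16.4)/28 = 73.1°C ✓
GC content: GC 22/28 = 78.6%, outside 45.1–54.0% ✗
GC clamp: 3' end ACG has 2 G/C ✓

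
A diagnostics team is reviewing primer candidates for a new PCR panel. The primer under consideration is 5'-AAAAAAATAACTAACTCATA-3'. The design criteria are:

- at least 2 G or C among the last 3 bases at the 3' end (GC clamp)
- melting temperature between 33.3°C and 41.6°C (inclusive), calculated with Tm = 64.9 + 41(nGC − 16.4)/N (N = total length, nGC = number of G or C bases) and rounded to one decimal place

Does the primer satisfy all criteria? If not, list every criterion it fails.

Fails: GC clamp.

Base counts: A=13, T=4, G=0, C=3 (length 20).
GC clamp: 3' end ATA has 0 G/C, need ≥2 ✗
Tm: Tm = 64.9 + 41·(3 − 16.4)/20 = 37.4°C ✓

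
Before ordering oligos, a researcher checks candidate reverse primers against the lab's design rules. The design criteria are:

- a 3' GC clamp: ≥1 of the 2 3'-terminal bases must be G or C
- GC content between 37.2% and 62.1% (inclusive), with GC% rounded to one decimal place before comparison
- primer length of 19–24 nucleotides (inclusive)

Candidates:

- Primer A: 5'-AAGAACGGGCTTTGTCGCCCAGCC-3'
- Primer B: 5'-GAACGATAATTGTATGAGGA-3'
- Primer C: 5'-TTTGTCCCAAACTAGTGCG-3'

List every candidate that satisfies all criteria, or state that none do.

Primer C only.

Primer A (24 nt, A=5 T=4 G=7 C=8): 3' end CC has 2 G/C ✓; GC 15/24 = 62.5%, outside 37.2–62.1% ✗; length 24 ✓ — fails.
Primer B (20 nt, A=8 T=5 G=6 C=1): 3' end GA has 1 G/C ✓; GC 7/20 = 35.0%, outside 37.2–62.1% ✗; length 20 ✓ — fails.
Primer C (19 nt, A=4 T=6 G=4 C=5): 3' end CG has 2 G/C ✓; GC 9/19 = 47.4% ✓; length 19 ✓ — passes.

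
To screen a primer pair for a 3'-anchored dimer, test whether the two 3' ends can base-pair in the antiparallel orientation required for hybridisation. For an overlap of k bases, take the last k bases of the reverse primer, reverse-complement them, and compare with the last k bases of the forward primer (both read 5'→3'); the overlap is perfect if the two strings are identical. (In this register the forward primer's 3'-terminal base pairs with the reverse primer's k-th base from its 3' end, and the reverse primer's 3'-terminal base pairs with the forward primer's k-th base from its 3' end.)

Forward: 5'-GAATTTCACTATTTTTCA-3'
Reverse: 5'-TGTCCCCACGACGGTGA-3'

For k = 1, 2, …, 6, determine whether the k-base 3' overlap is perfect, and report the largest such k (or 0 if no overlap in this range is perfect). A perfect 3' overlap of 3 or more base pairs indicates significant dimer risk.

Last 6 bases (5'→3') — forward …TTTTCA, reverse …CGGTGA.
Reverse complement of the reverse primer's last 6 bases: TCACCG; its first k bases are the reverse complement of the reverse primer's last k bases, so a perfect k-base overlap needs the forward primer's last k bases to equal them.
Comparing (forward last k vs required): k=1: A vs T ✗; k=2: CA vs TC ✗; k=3: TCA vs TCA ✓; k=4: TTCA vs TCAC ✗; k=5: TTTCA vs TCACC ✗; k=6: TTTTCA vs TCACCG ✗.
Only k = 3 is perfect, so the longest perfect 3' overlap is 3.

Longest perfect overlap: 3 complementary base pairs; significant dimer risk (threshold 3).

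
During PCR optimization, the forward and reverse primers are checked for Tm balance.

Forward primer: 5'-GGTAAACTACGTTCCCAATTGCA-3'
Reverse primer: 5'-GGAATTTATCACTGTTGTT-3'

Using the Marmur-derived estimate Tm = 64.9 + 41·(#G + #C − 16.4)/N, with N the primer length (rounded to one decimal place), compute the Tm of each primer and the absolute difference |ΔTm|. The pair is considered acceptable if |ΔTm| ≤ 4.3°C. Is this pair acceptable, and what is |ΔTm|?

|ΔTm| = 11.0°C; the pair is not acceptable.

Forward: G+C = 10, N = 23 → Tm = 64.9 + 41·(10 − 16.4)/23 = 53.5°C.
Reverse: G+C = 6, N = 19 → Tm = 64.9 + 41·(6 − 16.4)/19 = 42.5°C.
|ΔTm| = |53.5 − 42.5| = 11.0°C, > 4.3°C.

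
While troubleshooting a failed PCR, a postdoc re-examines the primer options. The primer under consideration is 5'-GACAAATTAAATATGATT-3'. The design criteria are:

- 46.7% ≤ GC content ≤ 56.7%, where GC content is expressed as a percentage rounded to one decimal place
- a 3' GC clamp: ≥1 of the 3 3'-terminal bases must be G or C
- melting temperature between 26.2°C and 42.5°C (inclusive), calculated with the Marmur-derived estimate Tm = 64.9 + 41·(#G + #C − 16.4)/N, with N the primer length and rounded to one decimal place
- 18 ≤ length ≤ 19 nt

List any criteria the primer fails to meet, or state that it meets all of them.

Base counts: A=9, T=6, G=2, C=1 (length 18).
GC content: GC 3/18 = 16.7%, outside 46.7–56.7% ✗
GC clamp: 3' end ATT has 0 G/C, need ≥1 ✗
Tm: Tm = 64.9 + 41·(3 − 16.4)/18 = 34.4°C ✓
length: length 18 ✓

Fails: GC content, GC clamp.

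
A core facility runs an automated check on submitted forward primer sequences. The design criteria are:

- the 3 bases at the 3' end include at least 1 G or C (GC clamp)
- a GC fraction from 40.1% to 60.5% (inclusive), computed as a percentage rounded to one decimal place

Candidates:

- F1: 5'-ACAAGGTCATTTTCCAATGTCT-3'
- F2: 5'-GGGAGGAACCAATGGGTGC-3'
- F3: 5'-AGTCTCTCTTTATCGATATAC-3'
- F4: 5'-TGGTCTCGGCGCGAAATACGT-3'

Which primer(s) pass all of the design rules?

F1 (22 nt, A=6 T=8 G=3 C=5): 3' end TCT has 1 G/C ✓; GC 8/22 = 36.4%, outside 40.1–60.5% ✗ — fails.
F2 (19 nt, A=5 T=2 G=9 C=3): 3' end TGC has 2 G/C ✓; GC 12/19 = 63.2%, outside 40.1–60.5% ✗ — fails.
F3 (21 nt, A=5 T=9 G=2 C=5): 3' end TAC has 1 G/C ✓; GC 7/21 = 33.3%, outside 40.1–60.5% ✗ — fails.
F4 (21 nt, A=4 T=5 G=7 C=5): 3' end CGT has 2 G/C ✓; GC 12/21 = 57.1% ✓ — passes.

F4 only.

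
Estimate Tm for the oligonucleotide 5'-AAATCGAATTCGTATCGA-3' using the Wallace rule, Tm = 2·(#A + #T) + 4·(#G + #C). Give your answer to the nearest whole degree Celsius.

48°C

Base counts: A=7, T=5, G=3, C=3 (length 18).
Tm = 2·(7+5) + 4·(3+3) = 2·12 + 4·6 = 24 + 24 = 48°C.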